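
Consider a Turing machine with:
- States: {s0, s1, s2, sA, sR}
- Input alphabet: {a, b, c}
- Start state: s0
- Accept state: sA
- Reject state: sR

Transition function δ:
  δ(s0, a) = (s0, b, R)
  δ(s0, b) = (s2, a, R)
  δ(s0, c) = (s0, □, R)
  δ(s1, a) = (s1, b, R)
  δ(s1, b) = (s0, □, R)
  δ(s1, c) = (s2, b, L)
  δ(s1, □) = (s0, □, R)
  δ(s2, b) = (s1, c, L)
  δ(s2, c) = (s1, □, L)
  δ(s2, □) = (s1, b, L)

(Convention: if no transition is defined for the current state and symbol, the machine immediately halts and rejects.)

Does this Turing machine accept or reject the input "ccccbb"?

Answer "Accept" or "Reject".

Execution trace:
Initial: [s0]ccccbb
Step 1: δ(s0, c) = (s0, □, R) → □[s0]cccbb
Step 2: δ(s0, c) = (s0, □, R) → □□[s0]ccbb
Step 3: δ(s0, c) = (s0, □, R) → □□□[s0]cbb
Step 4: δ(s0, c) = (s0, □, R) → □□□□[s0]bb
Step 5: δ(s0, b) = (s2, a, R) → □□□□a[s2]b
Step 6: δ(s2, b) = (s1, c, L) → □□□□[s1]ac
Step 7: δ(s1, a) = (s1, b, R) → □□□□b[s1]c
Step 8: δ(s1, c) = (s2, b, L) → □□□□[s2]bb
Step 9: δ(s2, b) = (s1, c, L) → □□□[s1]□cb
Step 10: δ(s1, □) = (s0, □, R) → □□□□[s0]cb
Step 11: δ(s0, c) = (s0, □, R) → □□□□□[s0]b
Step 12: δ(s0, b) = (s2, a, R) → □□□□□a[s2]□
Step 13: δ(s2, □) = (s1, b, L) → □□□□□[s1]ab
Step 14: δ(s1, a) = (s1, b, R) → □□□□□b[s1]b
Step 15: δ(s1, b) = (s0, □, R) → □□□□□b□[s0]□

No transition is defined for δ(s0, □). By convention the machine halts and rejects.

Answer: Reject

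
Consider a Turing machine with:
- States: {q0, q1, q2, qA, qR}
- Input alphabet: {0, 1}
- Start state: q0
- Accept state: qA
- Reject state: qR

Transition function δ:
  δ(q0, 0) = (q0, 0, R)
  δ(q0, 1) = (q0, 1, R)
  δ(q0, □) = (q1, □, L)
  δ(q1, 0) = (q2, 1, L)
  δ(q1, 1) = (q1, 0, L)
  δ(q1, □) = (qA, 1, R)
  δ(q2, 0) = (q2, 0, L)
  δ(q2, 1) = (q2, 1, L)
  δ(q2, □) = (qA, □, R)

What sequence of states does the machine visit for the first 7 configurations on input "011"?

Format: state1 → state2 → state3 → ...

Execution trace:
Initial: [q0]011
Step 1: δ(q0, 0) = (q0, 0, R) → 0[q0]11
Step 2: δ(q0, 1) = (q0, 1, R) → 01[q0]1
Step 3: δ(q0, 1) = (q0, 1, R) → 011[q0]□
Step 4: δ(q0, □) = (q1, □, L) → 01[q1]1□
Step 5: δ(q1, 1) = (q1, 0, L) → 0[q1]10□
Step 6: δ(q1, 1) = (q1, 0, L) → [q1]000□

State sequence: q0 → q0 → q0 → q0 → q1 → q1 → q1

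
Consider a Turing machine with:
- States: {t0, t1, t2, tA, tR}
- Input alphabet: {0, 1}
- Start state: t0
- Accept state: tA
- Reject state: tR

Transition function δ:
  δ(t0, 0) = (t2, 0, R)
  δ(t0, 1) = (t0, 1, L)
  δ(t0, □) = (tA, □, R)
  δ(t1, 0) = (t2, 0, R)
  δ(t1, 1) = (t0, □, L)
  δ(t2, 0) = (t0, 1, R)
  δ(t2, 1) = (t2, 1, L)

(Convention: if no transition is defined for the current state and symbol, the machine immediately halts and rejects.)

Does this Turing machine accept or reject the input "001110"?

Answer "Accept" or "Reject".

Execution trace:
Initial: [t0]001110
Step 1: δ(t0, 0) = (t2, 0, R) → 0[t2]01110
Step 2: δ(t2, 0) = (t0, 1, R) → 01[t0]1110
Step 3: δ(t0, 1) = (t0, 1, L) → 0[t0]11110
Step 4: δ(t0, 1) = (t0, 1, L) → [t0]011110
Step 5: δ(t0, 0) = (t2, 0, R) → 0[t2]11110
Step 6: δ(t2, 1) = (t2, 1, L) → [t2]011110
Step 7: δ(t2, 0) = (t0, 1, R) → 1[t0]11110
Step 8: δ(t0, 1) = (t0, 1, L) → [t0]111110
Step 9: δ(t0, 1) = (t0, 1, L) → [t0]□111110
Step 10: δ(t0, □) = (tA, □, R) → □[tA]111110

The machine reaches the accept state tA and halts.

Answer: Accept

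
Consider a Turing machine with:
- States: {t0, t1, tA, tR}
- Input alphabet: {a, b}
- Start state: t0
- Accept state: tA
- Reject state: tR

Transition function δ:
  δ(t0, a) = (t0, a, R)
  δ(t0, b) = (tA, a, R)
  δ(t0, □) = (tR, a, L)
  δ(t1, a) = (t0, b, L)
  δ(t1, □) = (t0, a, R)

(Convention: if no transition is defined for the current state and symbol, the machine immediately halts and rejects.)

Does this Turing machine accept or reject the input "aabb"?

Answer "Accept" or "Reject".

Execution trace:
Initial: [t0]aabb
Step 1: δ(t0, a) = (t0, a, R) → a[t0]abb
Step 2: δ(t0, a) = (t0, a, R) → aa[t0]bb
Step 3: δ(t0, b) = (tA, a, R) → aaa[tA]b

The machine reaches the accept state tA and halts.

Answer: Accept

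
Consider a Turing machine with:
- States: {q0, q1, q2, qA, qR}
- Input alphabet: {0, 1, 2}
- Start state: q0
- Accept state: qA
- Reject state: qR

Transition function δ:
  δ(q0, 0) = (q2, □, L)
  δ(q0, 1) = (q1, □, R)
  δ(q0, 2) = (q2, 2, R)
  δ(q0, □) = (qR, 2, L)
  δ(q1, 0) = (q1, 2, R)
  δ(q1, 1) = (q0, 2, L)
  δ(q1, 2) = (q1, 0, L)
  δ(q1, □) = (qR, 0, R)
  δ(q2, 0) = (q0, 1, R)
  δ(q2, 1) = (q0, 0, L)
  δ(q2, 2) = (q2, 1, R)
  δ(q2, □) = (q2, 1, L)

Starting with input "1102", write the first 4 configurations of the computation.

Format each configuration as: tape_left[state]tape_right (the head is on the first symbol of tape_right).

Transitions applied:
Step 1: δ(q0, 1) = (q1, □, R)
Step 2: δ(q1, 1) = (q0, 2, L)
Step 3: δ(q0, □) = (qR, 2, L)

The first 4 configurations are:
[q0]1102 ⊢ □[q1]102 ⊢ [q0]□202 ⊢ [qR]□2202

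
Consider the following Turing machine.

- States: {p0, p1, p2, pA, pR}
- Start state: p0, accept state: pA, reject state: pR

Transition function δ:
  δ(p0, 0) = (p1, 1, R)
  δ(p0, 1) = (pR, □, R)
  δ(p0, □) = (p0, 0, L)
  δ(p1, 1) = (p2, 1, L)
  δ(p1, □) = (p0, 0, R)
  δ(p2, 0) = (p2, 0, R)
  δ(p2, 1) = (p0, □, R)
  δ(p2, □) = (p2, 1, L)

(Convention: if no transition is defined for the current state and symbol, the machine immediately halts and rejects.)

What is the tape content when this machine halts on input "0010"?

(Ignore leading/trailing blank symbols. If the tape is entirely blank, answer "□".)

Execution trace:
Initial: [p0]0010
Step 1: δ(p0, 0) = (p1, 1, R) → 1[p1]010

No transition is defined for δ(p1, 0). By convention the machine halts and rejects.

Final tape (ignoring leading/trailing blanks): 1010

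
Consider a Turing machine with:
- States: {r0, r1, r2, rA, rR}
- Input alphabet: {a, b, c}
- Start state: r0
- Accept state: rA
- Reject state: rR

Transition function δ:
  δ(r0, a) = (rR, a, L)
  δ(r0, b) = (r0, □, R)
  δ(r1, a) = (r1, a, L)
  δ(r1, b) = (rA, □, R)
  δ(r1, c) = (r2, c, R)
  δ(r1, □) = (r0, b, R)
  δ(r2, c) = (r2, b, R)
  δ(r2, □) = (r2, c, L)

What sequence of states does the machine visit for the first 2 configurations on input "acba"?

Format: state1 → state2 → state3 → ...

Execution trace:
Initial: [r0]acba
Step 1: δ(r0, a) = (rR, a, L) → [rR]□acba

The machine reaches the reject state rR and halts.

State sequence: r0 → rR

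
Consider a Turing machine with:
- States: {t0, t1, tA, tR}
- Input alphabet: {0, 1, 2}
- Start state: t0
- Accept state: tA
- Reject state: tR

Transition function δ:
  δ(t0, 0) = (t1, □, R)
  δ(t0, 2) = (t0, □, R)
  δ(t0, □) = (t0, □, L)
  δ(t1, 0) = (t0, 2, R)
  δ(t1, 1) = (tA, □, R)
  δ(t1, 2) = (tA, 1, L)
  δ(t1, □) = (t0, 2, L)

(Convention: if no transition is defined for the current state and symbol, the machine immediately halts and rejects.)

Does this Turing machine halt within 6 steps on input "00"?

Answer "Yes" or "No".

Execution trace:
Initial: [t0]00
Step 1: δ(t0, 0) = (t1, □, R) → □[t1]0
Step 2: δ(t1, 0) = (t0, 2, R) → □2[t0]□
Step 3: δ(t0, □) = (t0, □, L) → □[t0]2□
Step 4: δ(t0, 2) = (t0, □, R) → □□[t0]□
Step 5: δ(t0, □) = (t0, □, L) → □[t0]□□
Step 6: δ(t0, □) = (t0, □, L) → [t0]□□□

The machine has not reached a halting state after 6 steps.
The machine did not halt within the 6-step bound.

Answer: No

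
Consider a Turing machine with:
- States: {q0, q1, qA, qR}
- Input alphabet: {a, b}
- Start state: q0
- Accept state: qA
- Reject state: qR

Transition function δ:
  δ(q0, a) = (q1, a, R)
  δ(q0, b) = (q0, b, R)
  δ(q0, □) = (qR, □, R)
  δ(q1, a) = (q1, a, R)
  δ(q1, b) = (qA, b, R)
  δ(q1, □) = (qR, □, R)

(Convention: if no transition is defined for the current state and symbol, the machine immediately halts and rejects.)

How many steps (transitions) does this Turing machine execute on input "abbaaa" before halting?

Execution trace:
Initial: [q0]abbaaa
Step 1: δ(q0, a) = (q1, a, R) → a[q1]bbaaa
Step 2: δ(q1, b) = (qA, b, R) → ab[qA]baaa

The machine reaches the accept state qA and halts.

The machine executed 2 steps before halting.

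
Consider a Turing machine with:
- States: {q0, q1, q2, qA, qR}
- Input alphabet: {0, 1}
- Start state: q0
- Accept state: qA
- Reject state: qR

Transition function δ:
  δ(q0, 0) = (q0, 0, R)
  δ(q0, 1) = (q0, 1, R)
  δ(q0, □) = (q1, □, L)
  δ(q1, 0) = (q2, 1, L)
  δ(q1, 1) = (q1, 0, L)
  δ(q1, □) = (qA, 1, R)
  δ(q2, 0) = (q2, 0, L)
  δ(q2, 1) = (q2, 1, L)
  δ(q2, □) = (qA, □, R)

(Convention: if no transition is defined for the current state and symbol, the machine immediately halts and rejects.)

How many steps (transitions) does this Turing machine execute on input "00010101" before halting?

Execution trace:
Initial: [q0]00010101
Step 1: δ(q0, 0) = (q0, 0, R) → 0[q0]0010101
Step 2: δ(q0, 0) = (q0, 0, R) → 00[q0]010101
Step 3: δ(q0, 0) = (q0, 0, R) → 000[q0]10101
Step 4: δ(q0, 1) = (q0, 1, R) → 0001[q0]0101
Step 5: δ(q0, 0) = (q0, 0, R) → 00010[q0]101
Step 6: δ(q0, 1) = (q0, 1, R) → 000101[q0]01
Step 7: δ(q0, 0) = (q0, 0, R) → 0001010[q0]1
Step 8: δ(q0, 1) = (q0, 1, R) → 00010101[q0]□
Step 9: δ(q0, □) = (q1, □, L) → 0001010[q1]1□
Step 10: δ(q1, 1) = (q1, 0, L) → 000101[q1]00□
Step 11: δ(q1, 0) = (q2, 1, L) → 00010[q2]110□
Step 12: δ(q2, 1) = (q2, 1, L) → 0001[q2]0110□
Step 13: δ(q2, 0) = (q2, 0, L) → 000[q2]10110□
Step 14: δ(q2, 1) = (q2, 1, L) → 00[q2]010110□
Step 15: δ(q2, 0) = (q2, 0, L) → 0[q2]0010110□
Step 16: δ(q2, 0) = (q2, 0, L) → [q2]00010110□
Step 17: δ(q2, 0) = (q2, 0, L) → [q2]□00010110□
Step 18: δ(q2, □) = (qA, □, R) → □[qA]00010110□

The machine reaches the accept state qA and halts.

The machine executed 18 steps before halting.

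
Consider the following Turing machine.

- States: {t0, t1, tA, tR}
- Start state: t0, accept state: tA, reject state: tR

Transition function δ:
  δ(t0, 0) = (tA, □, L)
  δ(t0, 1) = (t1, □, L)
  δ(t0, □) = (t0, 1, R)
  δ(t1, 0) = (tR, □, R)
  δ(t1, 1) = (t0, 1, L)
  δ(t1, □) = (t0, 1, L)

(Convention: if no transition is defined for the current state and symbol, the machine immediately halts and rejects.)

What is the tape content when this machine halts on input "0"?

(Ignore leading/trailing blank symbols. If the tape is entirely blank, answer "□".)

Execution trace:
Initial: [t0]0
Step 1: δ(t0, 0) = (tA, □, L) → [tA]□□

The machine reaches the accept state tA and halts.

Final tape (ignoring leading/trailing blanks): □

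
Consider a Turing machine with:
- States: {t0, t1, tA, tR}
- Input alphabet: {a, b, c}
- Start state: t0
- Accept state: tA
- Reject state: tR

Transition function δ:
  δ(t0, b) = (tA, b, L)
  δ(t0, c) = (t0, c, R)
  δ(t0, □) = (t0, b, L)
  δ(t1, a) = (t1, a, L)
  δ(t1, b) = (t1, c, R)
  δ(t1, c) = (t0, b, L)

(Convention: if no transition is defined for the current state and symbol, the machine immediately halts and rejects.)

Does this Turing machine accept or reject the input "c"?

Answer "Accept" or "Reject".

Execution trace:
Initial: [t0]c
Step 1: δ(t0, c) = (t0, c, R) → c[t0]□
Step 2: δ(t0, □) = (t0, b, L) → [t0]cb
Step 3: δ(t0, c) = (t0, c, R) → c[t0]b
Step 4: δ(t0, b) = (tA, b, L) → [tA]cb

The machine reaches the accept state tA and halts.

Answer: Accept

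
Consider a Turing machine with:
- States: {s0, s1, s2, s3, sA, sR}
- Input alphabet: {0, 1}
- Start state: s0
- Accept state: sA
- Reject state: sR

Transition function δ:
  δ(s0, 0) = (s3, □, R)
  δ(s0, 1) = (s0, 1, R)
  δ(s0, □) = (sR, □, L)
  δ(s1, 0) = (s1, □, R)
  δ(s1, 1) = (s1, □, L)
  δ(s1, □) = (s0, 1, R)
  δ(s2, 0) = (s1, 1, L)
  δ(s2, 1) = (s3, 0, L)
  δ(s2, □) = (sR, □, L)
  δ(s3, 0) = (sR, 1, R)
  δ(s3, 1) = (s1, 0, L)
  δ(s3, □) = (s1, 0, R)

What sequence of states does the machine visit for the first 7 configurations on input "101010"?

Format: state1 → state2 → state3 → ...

Execution trace:
Initial: [s0]101010
Step 1: δ(s0, 1) = (s0, 1, R) → 1[s0]01010
Step 2: δ(s0, 0) = (s3, □, R) → 1□[s3]1010
Step 3: δ(s3, 1) = (s1, 0, L) → 1[s1]□0010
Step 4: δ(s1, □) = (s0, 1, R) → 11[s0]0010
Step 5: δ(s0, 0) = (s3, □, R) → 11□[s3]010
Step 6: δ(s3, 0) = (sR, 1, R) → 11□1[sR]10

The machine reaches the reject state sR and halts.

State sequence: s0 → s0 → s3 → s1 → s0 → s3 → sR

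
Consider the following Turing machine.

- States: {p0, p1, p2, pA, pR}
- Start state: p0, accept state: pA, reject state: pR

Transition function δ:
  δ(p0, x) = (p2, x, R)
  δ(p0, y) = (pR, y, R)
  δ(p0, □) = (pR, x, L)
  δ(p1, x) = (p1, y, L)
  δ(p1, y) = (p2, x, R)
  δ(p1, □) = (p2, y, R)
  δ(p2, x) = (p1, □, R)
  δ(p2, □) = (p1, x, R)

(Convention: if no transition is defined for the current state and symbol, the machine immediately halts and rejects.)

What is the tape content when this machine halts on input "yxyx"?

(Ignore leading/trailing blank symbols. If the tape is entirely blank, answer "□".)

Execution trace:
Initial: [p0]yxyx
Step 1: δ(p0, y) = (pR, y, R) → y[pR]xyx

The machine reaches the reject state pR and halts.

Final tape (ignoring leading/trailing blanks): yxyx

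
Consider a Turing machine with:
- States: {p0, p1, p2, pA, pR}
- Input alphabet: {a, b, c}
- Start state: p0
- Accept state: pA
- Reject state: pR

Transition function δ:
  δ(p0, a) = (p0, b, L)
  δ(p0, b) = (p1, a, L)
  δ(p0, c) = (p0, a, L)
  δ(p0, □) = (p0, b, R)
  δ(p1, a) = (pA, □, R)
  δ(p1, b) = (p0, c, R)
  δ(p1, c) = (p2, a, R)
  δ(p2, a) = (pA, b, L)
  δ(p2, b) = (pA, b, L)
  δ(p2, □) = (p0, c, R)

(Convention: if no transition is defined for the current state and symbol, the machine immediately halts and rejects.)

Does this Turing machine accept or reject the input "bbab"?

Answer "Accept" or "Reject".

Execution trace:
Initial: [p0]bbab
Step 1: δ(p0, b) = (p1, a, L) → [p1]□abab

No transition is defined for δ(p1, □). By convention the machine halts and rejects.

Answer: Reject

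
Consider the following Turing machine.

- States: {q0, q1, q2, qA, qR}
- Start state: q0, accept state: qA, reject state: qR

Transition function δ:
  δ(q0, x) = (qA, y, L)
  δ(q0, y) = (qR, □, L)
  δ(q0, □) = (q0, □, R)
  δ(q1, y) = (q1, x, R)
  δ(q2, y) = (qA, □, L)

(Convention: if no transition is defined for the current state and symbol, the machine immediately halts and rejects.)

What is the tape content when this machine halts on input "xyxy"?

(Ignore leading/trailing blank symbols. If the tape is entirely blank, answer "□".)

Execution trace:
Initial: [q0]xyxy
Step 1: δ(q0, x) = (qA, y, L) → [qA]□yyxy

The machine reaches the accept state qA and halts.

Final tape (ignoring leading/trailing blanks): yyxy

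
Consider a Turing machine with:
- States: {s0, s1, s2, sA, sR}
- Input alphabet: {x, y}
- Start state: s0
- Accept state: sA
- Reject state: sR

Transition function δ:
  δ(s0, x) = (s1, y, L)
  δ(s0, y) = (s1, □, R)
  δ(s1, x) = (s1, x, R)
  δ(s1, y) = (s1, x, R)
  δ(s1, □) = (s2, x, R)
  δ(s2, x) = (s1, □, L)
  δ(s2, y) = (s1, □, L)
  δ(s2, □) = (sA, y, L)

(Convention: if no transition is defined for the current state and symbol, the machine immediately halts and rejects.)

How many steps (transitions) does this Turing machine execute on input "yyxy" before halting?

Execution trace:
Initial: [s0]yyxy
Step 1: δ(s0, y) = (s1, □, R) → □[s1]yxy
Step 2: δ(s1, y) = (s1, x, R) → □x[s1]xy
Step 3: δ(s1, x) = (s1, x, R) → □xx[s1]y
Step 4: δ(s1, y) = (s1, x, R) → □xxx[s1]□
Step 5: δ(s1, □) = (s2, x, R) → □xxxx[s2]□
Step 6: δ(s2, □) = (sA, y, L) → □xxx[sA]xy

The machine reaches the accept state sA and halts.

The machine executed 6 steps before halting.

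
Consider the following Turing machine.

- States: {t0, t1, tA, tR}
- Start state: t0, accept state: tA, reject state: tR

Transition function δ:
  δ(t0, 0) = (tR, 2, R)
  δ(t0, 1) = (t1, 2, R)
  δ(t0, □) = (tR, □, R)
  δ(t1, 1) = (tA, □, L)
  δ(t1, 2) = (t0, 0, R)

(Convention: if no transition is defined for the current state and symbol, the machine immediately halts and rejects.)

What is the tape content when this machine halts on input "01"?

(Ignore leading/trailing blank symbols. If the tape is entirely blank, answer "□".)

Execution trace:
Initial: [t0]01
Step 1: δ(t0, 0) = (tR, 2, R) → 2[tR]1

The machine reaches the reject state tR and halts.

Final tape (ignoring leading/trailing blanks): 21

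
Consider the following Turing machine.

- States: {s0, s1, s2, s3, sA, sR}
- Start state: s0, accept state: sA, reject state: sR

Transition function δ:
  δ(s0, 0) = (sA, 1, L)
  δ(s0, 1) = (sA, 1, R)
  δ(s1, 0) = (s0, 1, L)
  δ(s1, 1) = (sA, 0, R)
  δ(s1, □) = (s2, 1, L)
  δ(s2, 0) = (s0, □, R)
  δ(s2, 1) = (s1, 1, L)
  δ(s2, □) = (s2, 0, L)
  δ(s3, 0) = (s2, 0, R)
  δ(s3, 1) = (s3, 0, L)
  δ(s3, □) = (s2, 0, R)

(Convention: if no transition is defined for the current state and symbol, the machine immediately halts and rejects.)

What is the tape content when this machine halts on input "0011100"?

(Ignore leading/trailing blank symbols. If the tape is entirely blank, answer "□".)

Execution trace:
Initial: [s0]0011100
Step 1: δ(s0, 0) = (sA, 1, L) → [sA]□1011100

The machine reaches the accept state sA and halts.

Final tape (ignoring leading/trailing blanks): 1011100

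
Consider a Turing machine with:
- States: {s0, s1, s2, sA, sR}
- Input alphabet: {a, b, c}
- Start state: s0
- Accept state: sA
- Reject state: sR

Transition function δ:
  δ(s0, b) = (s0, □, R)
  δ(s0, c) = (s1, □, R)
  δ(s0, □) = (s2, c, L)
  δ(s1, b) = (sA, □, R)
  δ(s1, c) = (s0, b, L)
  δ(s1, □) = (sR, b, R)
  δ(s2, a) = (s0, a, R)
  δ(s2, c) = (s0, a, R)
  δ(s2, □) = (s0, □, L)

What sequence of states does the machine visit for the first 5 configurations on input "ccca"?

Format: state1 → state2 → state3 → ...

Execution trace:
Initial: [s0]ccca
Step 1: δ(s0, c) = (s1, □, R) → □[s1]cca
Step 2: δ(s1, c) = (s0, b, L) → [s0]□bca
Step 3: δ(s0, □) = (s2, c, L) → [s2]□cbca
Step 4: δ(s2, □) = (s0, □, L) → [s0]□□cbca

State sequence: s0 → s1 → s0 → s2 → s0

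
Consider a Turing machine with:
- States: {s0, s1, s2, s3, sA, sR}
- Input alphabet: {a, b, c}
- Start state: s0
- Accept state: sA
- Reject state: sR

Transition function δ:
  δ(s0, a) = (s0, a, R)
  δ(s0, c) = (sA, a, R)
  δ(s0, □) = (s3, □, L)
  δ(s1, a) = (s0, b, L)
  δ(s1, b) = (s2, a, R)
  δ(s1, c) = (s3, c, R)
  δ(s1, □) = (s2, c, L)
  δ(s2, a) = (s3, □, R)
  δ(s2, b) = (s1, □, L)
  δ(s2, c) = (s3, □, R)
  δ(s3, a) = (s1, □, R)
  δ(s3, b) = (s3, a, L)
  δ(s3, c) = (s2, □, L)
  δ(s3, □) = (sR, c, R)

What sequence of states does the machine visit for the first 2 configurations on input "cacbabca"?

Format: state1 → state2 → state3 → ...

Execution trace:
Initial: [s0]cacbabca
Step 1: δ(s0, c) = (sA, a, R) → a[sA]acbabca

The machine reaches the accept state sA and halts.

State sequence: s0 → sA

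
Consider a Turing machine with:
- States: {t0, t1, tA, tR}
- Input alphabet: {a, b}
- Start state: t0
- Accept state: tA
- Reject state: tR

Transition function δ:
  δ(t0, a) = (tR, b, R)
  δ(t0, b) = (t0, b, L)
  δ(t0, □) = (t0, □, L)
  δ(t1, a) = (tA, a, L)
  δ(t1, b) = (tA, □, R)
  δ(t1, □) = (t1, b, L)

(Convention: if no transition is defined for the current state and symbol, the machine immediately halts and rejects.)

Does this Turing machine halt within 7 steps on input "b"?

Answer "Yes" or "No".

Execution trace:
Initial: [t0]b
Step 1: δ(t0, b) = (t0, b, L) → [t0]□b
Step 2: δ(t0, □) = (t0, □, L) → [t0]□□b
Step 3: δ(t0, □) = (t0, □, L) → [t0]□□□b
Step 4: δ(t0, □) = (t0, □, L) → [t0]□□□□b
Step 5: δ(t0, □) = (t0, □, L) → [t0]□□□□□b
Step 6: δ(t0, □) = (t0, □, L) → [t0]□□□□□□b
Step 7: δ(t0, □) = (t0, □, L) → [t0]□□□□□□□b

The machine has not reached a halting state after 7 steps.
The machine did not halt within the 7-step bound.

Answer: No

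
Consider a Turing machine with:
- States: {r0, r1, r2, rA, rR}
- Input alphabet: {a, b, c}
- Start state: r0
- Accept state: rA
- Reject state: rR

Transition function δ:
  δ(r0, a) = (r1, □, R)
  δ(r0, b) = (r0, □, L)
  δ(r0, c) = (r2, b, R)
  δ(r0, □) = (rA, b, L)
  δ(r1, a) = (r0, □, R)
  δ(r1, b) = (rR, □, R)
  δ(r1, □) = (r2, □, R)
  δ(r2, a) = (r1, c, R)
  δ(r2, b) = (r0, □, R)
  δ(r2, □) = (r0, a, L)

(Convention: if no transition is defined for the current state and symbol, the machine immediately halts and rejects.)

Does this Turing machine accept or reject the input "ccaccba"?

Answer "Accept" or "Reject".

Execution trace:
Initial: [r0]ccaccba
Step 1: δ(r0, c) = (r2, b, R) → b[r2]caccba

No transition is defined for δ(r2, c). By convention the machine halts and rejects.

Answer: Reject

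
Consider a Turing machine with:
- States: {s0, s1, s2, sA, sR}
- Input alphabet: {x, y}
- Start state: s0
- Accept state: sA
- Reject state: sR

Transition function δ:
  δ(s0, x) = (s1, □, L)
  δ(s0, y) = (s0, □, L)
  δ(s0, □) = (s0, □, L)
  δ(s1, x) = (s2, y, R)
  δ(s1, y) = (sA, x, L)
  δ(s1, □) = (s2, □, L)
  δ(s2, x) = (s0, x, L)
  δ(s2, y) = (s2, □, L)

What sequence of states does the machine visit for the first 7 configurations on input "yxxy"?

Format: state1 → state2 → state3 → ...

Execution trace:
Initial: [s0]yxxy
Step 1: δ(s0, y) = (s0, □, L) → [s0]□□xxy
Step 2: δ(s0, □) = (s0, □, L) → [s0]□□□xxy
Step 3: δ(s0, □) = (s0, □, L) → [s0]□□□□xxy
Step 4: δ(s0, □) = (s0, □, L) → [s0]□□□□□xxy
Step 5: δ(s0, □) = (s0, □, L) → [s0]□□□□□□xxy
Step 6: δ(s0, □) = (s0, □, L) → [s0]□□□□□□□xxy

State sequence: s0 → s0 → s0 → s0 → s0 → s0 → s0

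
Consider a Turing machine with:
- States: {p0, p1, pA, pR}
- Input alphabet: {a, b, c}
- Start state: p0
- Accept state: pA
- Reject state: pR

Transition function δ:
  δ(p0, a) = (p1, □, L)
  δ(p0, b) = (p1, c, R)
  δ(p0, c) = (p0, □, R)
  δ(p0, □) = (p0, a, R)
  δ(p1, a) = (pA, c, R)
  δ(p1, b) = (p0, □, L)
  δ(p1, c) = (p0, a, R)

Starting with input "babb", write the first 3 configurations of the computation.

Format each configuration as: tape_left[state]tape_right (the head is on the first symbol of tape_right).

Transitions applied:
Step 1: δ(p0, b) = (p1, c, R)
Step 2: δ(p1, a) = (pA, c, R)

The first 3 configurations are:
[p0]babb ⊢ c[p1]abb ⊢ cc[pA]bb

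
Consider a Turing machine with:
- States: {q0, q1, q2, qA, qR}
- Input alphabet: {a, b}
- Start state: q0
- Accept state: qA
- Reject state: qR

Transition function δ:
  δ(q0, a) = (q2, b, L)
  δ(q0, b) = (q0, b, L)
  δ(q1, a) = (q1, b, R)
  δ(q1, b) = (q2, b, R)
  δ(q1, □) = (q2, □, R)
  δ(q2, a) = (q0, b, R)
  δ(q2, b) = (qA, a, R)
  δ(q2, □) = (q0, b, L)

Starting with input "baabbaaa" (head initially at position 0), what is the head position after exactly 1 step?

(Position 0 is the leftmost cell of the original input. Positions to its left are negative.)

Execution trace (head position shown):
Step 0: [q0]baabbaaa  (head at position 0)
Step 1: move left → [q0]□baabbaaa  (head at position -1)

After 1 step, the head is at position -1.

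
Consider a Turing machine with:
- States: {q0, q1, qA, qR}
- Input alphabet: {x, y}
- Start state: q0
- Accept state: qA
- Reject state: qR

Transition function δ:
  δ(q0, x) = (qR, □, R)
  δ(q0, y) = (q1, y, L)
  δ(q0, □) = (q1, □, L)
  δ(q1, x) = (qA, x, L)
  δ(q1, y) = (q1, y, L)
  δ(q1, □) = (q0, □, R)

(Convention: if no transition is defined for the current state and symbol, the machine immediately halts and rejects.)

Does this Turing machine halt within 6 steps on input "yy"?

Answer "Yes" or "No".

Execution trace:
Initial: [q0]yy
Step 1: δ(q0, y) = (q1, y, L) → [q1]□yy
Step 2: δ(q1, □) = (q0, □, R) → □[q0]yy
Step 3: δ(q0, y) = (q1, y, L) → [q1]□yy
Step 4: δ(q1, □) = (q0, □, R) → □[q0]yy
Step 5: δ(q0, y) = (q1, y, L) → [q1]□yy
Step 6: δ(q1, □) = (q0, □, R) → □[q0]yy

The machine has not reached a halting state after 6 steps.
The machine did not halt within the 6-step bound.

Answer: No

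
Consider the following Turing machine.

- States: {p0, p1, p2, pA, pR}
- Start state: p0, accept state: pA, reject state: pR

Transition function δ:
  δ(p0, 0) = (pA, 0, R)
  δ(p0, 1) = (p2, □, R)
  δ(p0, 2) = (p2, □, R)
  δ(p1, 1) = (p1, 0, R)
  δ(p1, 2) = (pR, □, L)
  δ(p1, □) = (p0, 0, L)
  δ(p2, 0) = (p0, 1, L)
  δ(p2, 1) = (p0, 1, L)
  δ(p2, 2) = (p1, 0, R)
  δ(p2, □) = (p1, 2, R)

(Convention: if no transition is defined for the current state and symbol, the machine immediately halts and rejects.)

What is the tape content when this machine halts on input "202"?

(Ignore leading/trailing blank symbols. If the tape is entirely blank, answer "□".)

Execution trace:
Initial: [p0]202
Step 1: δ(p0, 2) = (p2, □, R) → □[p2]02
Step 2: δ(p2, 0) = (p0, 1, L) → [p0]□12

No transition is defined for δ(p0, □). By convention the machine halts and rejects.

Final tape (ignoring leading/trailing blanks): 12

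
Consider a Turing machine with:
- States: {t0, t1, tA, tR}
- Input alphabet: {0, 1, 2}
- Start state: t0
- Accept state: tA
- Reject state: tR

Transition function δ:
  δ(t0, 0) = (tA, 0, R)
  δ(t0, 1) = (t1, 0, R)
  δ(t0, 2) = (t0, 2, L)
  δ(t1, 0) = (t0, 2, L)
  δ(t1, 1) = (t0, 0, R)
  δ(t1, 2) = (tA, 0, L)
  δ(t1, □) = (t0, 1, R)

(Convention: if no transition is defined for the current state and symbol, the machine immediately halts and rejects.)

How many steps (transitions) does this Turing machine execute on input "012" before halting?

Execution trace:
Initial: [t0]012
Step 1: δ(t0, 0) = (tA, 0, R) → 0[tA]12

The machine reaches the accept state tA and halts.

The machine executed 1 step before halting.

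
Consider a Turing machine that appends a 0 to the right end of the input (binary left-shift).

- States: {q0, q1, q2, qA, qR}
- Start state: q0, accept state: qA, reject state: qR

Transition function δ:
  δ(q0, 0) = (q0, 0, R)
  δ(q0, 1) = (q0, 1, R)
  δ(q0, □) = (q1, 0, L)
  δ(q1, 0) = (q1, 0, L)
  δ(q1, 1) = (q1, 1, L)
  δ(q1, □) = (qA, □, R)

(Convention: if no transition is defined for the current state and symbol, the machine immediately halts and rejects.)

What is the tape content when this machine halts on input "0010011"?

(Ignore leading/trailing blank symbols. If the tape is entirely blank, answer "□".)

Execution trace:
Initial: [q0]0010011
Step 1: δ(q0, 0) = (q0, 0, R) → 0[q0]010011
Step 2: δ(q0, 0) = (q0, 0, R) → 00[q0]10011
Step 3: δ(q0, 1) = (q0, 1, R) → 001[q0]0011
Step 4: δ(q0, 0) = (q0, 0, R) → 0010[q0]011
Step 5: δ(q0, 0) = (q0, 0, R) → 00100[q0]11
Step 6: δ(q0, 1) = (q0, 1, R) → 001001[q0]1
Step 7: δ(q0, 1) = (q0, 1, R) → 0010011[q0]□
Step 8: δ(q0, □) = (q1, 0, L) → 001001[q1]10
Step 9: δ(q1, 1) = (q1, 1, L) → 00100[q1]110
Step 10: δ(q1, 1) = (q1, 1, L) → 0010[q1]0110
Step 11: δ(q1, 0) = (q1, 0, L) → 001[q1]00110
Step 12: δ(q1, 0) = (q1, 0, L) → 00[q1]100110
Step 13: δ(q1, 1) = (q1, 1, L) → 0[q1]0100110
Step 14: δ(q1, 0) = (q1, 0, L) → [q1]00100110
Step 15: δ(q1, 0) = (q1, 0, L) → [q1]□00100110
Step 16: δ(q1, □) = (qA, □, R) → □[qA]00100110

The machine reaches the accept state qA and halts.

Final tape (ignoring leading/trailing blanks): 00100110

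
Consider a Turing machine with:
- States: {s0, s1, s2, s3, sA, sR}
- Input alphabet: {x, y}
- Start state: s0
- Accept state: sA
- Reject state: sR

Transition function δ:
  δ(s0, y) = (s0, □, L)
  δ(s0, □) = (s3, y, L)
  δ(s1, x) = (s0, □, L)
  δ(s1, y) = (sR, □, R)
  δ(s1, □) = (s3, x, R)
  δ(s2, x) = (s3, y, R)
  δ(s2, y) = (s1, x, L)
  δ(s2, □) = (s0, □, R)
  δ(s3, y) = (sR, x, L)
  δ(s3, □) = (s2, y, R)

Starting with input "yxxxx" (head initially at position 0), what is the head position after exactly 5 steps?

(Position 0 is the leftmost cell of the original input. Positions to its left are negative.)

Execution trace (head position shown):
Step 0: [s0]yxxxx  (head at position 0)
Step 1: move left → [s0]□□xxxx  (head at position -1)
Step 2: move left → [s3]□y□xxxx  (head at position -2)
Step 3: move right → y[s2]y□xxxx  (head at position -1)
Step 4: move left → [s1]yx□xxxx  (head at position -2)
Step 5: move right → □[sR]x□xxxx  (head at position -1)

After 5 steps, the head is at position -1.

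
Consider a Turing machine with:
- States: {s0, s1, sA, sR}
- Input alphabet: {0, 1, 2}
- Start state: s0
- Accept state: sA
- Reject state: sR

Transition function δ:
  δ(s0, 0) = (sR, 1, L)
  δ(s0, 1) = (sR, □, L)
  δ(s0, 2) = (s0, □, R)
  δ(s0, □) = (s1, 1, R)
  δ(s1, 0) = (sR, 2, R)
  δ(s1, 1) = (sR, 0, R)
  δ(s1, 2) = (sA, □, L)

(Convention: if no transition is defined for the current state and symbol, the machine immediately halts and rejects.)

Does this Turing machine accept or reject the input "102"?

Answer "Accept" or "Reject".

Execution trace:
Initial: [s0]102
Step 1: δ(s0, 1) = (sR, □, L) → [sR]□□02

The machine reaches the reject state sR and halts.

Answer: Reject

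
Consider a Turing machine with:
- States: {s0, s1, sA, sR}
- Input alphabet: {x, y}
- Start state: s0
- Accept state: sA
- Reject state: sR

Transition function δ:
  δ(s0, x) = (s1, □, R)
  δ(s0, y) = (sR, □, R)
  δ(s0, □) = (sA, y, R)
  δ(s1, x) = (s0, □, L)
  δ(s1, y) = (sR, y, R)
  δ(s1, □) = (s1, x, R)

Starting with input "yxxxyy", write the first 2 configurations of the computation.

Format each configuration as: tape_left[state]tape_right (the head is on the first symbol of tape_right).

Transitions applied:
Step 1: δ(s0, y) = (sR, □, R)

The first 2 configurations are:
[s0]yxxxyy ⊢ □[sR]xxxyy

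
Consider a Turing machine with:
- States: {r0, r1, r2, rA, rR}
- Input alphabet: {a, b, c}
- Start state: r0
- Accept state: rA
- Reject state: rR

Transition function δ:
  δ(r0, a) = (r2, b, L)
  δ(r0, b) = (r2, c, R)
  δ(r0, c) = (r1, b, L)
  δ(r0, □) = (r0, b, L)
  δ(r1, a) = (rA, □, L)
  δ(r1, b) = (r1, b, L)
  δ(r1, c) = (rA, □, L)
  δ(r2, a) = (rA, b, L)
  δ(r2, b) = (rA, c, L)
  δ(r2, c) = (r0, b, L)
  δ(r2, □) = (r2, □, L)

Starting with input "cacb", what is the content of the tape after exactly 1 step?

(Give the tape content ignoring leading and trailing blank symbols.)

Execution trace:
Initial: [r0]cacb
Step 1: δ(r0, c) = (r1, b, L) → [r1]□bacb

No transition is defined for δ(r1, □). By convention the machine halts and rejects.

After 1 step, the tape (ignoring leading/trailing blanks) is: bacb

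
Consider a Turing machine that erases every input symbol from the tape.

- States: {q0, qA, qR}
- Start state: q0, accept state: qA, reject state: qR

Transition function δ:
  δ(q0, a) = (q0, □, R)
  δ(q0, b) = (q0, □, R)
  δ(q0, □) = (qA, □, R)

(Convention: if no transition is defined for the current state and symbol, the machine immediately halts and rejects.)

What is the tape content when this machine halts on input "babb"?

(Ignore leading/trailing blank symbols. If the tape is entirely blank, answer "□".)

Execution trace:
Initial: [q0]babb
Step 1: δ(q0, b) = (q0, □, R) → □[q0]abb
Step 2: δ(q0, a) = (q0, □, R) → □□[q0]bb
Step 3: δ(q0, b) = (q0, □, R) → □□□[q0]b
Step 4: δ(q0, b) = (q0, □, R) → □□□□[q0]□
Step 5: δ(q0, □) = (qA, □, R) → □□□□□[qA]□

The machine reaches the accept state qA and halts.

Final tape (ignoring leading/trailing blanks): □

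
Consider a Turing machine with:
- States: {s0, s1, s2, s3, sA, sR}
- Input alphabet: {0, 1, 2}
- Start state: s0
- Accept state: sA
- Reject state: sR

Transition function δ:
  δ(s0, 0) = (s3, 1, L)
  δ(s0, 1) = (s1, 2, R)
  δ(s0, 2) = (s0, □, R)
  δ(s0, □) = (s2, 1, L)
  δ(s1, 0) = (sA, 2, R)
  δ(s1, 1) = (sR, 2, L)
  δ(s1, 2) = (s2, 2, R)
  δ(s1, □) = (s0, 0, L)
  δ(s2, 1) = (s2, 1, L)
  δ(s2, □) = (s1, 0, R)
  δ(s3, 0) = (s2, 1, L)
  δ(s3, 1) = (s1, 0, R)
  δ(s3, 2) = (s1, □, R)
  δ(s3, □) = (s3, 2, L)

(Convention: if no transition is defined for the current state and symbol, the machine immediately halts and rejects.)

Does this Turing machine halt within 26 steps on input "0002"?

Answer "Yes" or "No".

Execution trace:
Initial: [s0]0002
Step 1: δ(s0, 0) = (s3, 1, L) → [s3]□1002
Step 2: δ(s3, □) = (s3, 2, L) → [s3]□21002
Step 3: δ(s3, □) = (s3, 2, L) → [s3]□221002
Step 4: δ(s3, □) = (s3, 2, L) → [s3]□2221002
Step 5: δ(s3, □) = (s3, 2, L) → [s3]□22221002
Step 6: δ(s3, □) = (s3, 2, L) → [s3]□222221002
Step 7: δ(s3, □) = (s3, 2, L) → [s3]□2222221002
Step 8: δ(s3, □) = (s3, 2, L) → [s3]□22222221002
Step 9: δ(s3, □) = (s3, 2, L) → [s3]□222222221002
Step 10: δ(s3, □) = (s3, 2, L) → [s3]□2222222221002
Step 11: δ(s3, □) = (s3, 2, L) → [s3]□22222222221002
Step 12: δ(s3, □) = (s3, 2, L) → [s3]□222222222221002
Step 13: δ(s3, □) = (s3, 2, L) → [s3]□2222222222221002
Step 14: δ(s3, □) = (s3, 2, L) → [s3]□22222222222221002
Step 15: δ(s3, □) = (s3, 2, L) → [s3]□222222222222221002
Step 16: δ(s3, □) = (s3, 2, L) → [s3]□2222222222222221002
Step 17: δ(s3, □) = (s3, 2, L) → [s3]□22222222222222221002
Step 18: δ(s3, □) = (s3, 2, L) → [s3]□222222222222222221002
Step 19: δ(s3, □) = (s3, 2, L) → [s3]□2222222222222222221002
Step 20: δ(s3, □) = (s3, 2, L) → [s3]□22222222222222222221002
Step 21: δ(s3, □) = (s3, 2, L) → [s3]□222222222222222222221002
Step 22: δ(s3, □) = (s3, 2, L) → [s3]□2222222222222222222221002
Step 23: δ(s3, □) = (s3, 2, L) → [s3]□22222222222222222222221002
Step 24: δ(s3, □) = (s3, 2, L) → [s3]□222222222222222222222221002
Step 25: δ(s3, □) = (s3, 2, L) → [s3]□2222222222222222222222221002
Step 26: δ(s3, □) = (s3, 2, L) → [s3]□22222222222222222222222221002

The machine has not reached a halting state after 26 steps.
The machine did not halt within the 26-step bound.

Answer: No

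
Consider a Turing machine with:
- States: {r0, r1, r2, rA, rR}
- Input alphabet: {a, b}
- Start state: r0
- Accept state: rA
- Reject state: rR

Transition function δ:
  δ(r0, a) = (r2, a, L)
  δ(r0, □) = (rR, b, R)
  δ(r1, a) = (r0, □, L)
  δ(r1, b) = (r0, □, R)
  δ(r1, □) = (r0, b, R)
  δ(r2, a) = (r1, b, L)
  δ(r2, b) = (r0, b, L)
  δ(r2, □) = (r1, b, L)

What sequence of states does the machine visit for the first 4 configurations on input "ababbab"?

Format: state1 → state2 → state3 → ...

Execution trace:
Initial: [r0]ababbab
Step 1: δ(r0, a) = (r2, a, L) → [r2]□ababbab
Step 2: δ(r2, □) = (r1, b, L) → [r1]□bababbab
Step 3: δ(r1, □) = (r0, b, R) → b[r0]bababbab

No transition is defined for δ(r0, b). By convention the machine halts and rejects.

State sequence: r0 → r2 → r1 → r0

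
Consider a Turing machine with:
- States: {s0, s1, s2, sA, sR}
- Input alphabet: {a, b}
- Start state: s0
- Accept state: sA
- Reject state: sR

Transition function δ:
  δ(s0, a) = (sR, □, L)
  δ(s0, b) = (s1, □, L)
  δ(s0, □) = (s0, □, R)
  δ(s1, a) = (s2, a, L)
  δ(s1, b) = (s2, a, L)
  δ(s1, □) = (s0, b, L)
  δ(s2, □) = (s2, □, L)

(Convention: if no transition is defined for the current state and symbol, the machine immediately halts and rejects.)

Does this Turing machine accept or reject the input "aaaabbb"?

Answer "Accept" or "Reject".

Execution trace:
Initial: [s0]aaaabbb
Step 1: δ(s0, a) = (sR, □, L) → [sR]□□aaabbb

The machine reaches the reject state sR and halts.

Answer: Reject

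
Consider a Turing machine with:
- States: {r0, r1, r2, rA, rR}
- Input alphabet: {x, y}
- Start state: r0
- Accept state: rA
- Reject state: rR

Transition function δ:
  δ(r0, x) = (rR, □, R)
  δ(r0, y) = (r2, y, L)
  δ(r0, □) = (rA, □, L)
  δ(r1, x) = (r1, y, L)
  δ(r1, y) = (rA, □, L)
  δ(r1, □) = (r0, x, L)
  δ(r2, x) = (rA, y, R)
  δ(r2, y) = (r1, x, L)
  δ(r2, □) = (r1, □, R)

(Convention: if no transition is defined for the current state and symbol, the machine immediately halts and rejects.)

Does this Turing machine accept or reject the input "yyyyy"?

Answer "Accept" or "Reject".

Execution trace:
Initial: [r0]yyyyy
Step 1: δ(r0, y) = (r2, y, L) → [r2]□yyyyy
Step 2: δ(r2, □) = (r1, □, R) → □[r1]yyyyy
Step 3: δ(r1, y) = (rA, □, L) → [rA]□□yyyy

The machine reaches the accept state rA and halts.

Answer: Accept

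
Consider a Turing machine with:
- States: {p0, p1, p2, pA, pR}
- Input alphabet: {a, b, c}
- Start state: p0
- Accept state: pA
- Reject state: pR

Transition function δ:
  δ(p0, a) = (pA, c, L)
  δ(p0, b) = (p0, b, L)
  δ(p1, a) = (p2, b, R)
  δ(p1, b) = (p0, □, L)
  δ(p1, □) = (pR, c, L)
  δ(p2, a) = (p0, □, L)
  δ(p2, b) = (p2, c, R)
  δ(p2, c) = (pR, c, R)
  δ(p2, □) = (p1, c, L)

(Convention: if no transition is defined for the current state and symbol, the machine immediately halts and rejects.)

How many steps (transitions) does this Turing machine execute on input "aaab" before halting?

Execution trace:
Initial: [p0]aaab
Step 1: δ(p0, a) = (pA, c, L) → [pA]□caab

The machine reaches the accept state pA and halts.

The machine executed 1 step before halting.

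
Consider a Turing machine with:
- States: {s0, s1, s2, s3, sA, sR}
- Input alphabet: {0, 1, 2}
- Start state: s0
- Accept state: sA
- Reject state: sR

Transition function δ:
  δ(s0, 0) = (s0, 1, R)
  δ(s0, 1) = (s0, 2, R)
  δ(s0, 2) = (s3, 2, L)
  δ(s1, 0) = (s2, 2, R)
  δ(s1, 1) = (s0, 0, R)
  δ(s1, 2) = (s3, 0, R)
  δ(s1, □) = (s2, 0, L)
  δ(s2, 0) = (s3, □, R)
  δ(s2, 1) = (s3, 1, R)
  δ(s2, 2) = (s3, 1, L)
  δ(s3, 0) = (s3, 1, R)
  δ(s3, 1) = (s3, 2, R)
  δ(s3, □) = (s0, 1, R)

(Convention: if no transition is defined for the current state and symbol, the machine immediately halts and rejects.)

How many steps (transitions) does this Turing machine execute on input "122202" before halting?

Execution trace:
Initial: [s0]122202
Step 1: δ(s0, 1) = (s0, 2, R) → 2[s0]22202
Step 2: δ(s0, 2) = (s3, 2, L) → [s3]222202

No transition is defined for δ(s3, 2). By convention the machine halts and rejects.

The machine executed 2 steps before halting.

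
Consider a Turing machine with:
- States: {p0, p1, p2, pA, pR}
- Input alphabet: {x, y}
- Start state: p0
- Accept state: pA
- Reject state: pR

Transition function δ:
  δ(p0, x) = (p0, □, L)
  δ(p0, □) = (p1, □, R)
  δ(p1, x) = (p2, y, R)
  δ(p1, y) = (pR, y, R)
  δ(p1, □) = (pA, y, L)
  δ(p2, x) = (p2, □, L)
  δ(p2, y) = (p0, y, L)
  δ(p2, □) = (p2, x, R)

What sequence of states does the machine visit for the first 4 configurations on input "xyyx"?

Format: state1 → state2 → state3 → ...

Execution trace:
Initial: [p0]xyyx
Step 1: δ(p0, x) = (p0, □, L) → [p0]□□yyx
Step 2: δ(p0, □) = (p1, □, R) → □[p1]□yyx
Step 3: δ(p1, □) = (pA, y, L) → [pA]□yyyx

The machine reaches the accept state pA and halts.

State sequence: p0 → p0 → p1 → pA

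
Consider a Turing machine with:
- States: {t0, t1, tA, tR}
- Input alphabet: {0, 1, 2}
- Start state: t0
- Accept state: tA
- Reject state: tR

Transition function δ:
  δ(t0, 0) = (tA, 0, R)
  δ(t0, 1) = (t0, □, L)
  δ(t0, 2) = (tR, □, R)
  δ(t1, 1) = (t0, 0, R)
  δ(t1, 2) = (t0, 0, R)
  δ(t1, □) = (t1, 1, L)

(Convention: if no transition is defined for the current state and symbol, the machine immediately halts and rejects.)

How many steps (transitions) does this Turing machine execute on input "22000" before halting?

Execution trace:
Initial: [t0]22000
Step 1: δ(t0, 2) = (tR, □, R) → □[tR]2000

The machine reaches the reject state tR and halts.

The machine executed 1 step before halting.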